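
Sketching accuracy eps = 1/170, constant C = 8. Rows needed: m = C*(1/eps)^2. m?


1/eps = 170.
(1/eps)^2 = 28900.
m = 8*28900 = 231200.

231200


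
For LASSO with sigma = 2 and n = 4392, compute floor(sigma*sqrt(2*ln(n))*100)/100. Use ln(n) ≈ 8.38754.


ln(4392) ≈ 8.38754.
2*ln(n) ≈ 16.77508.
sqrt(2*ln(n)) ≈ sqrt(16.77508) ≈ 4.095739.
lambda ≈ 2*4.095739 = 8.191478.
floor(lambda*100)/100 = 8.19.

8.19


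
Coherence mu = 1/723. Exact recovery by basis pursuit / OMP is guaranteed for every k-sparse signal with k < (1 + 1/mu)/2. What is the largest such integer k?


1/mu = 723.
1 + 1/mu = 724.
(1 + 1/mu)/2 = 362 is an integer and the inequality is strict, so k_max = 362 - 1 = 361.

361


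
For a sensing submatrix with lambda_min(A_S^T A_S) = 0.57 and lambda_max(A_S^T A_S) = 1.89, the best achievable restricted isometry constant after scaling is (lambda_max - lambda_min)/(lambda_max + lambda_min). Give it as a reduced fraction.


lambda_max - lambda_min = 1.89 - 0.57 = 1.32.
lambda_max + lambda_min = 1.89 + 0.57 = 2.46.
delta = 1.32/2.46 = 132/246 = 22/41.

22/41


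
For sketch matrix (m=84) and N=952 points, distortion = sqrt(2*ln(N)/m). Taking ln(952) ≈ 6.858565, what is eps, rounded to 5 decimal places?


ln(952) ≈ 6.858565.
2*ln(N)/m ≈ 2*6.858565/84 ≈ 0.16329917.
eps = sqrt(0.16329917) ≈ 0.4041029 ≈ 0.40410.

0.40410


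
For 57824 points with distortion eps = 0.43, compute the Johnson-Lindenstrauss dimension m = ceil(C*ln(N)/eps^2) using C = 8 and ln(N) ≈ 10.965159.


ln(57824) ≈ 10.965159.
eps^2 = 0.43^2 = 0.1849.
C*ln(N)/eps^2 ≈ 8*10.965159/0.1849 ≈ 474.4255.
m = ceil(474.4255) = 475.

475


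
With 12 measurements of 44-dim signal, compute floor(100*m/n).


100*m/n = 100*12/44 ≈ 27.2727.
floor = 27.

27


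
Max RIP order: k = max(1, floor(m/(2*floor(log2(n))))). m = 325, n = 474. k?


floor(log2(474)) = 8.
2*8 = 16.
m/(2*floor(log2(n))) = 325/16 ≈ 20.3125.
floor = 20.
k = max(1, 20) = 20.

20


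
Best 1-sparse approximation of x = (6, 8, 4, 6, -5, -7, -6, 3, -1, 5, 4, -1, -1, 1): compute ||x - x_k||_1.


Sorted |x_i| descending: [8, 7, 6, 6, 6, 5, 5, 4, 4, 3, 1, 1, 1, 1]
Keep top 1: [8]
Tail entries: [7, 6, 6, 6, 5, 5, 4, 4, 3, 1, 1, 1, 1]
L1 error = sum of tail = 50.

50


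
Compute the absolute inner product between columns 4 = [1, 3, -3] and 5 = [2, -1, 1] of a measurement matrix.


Inner product: 1*2 + 3*-1 + -3*1
Products: [2, -3, -3]
Sum = -4.
|dot| = 4.

4


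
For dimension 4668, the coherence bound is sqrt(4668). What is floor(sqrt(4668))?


68^2 = 4624 <= 4668 < 4761 = 69^2, so 68 <= sqrt(4668) < 69.
floor(sqrt(4668)) = 68.

68


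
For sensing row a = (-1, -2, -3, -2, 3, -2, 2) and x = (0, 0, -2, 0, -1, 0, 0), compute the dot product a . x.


Non-zero terms: ['-3*-2', '3*-1']
Products: [6, -3]
y = sum = 3.

3


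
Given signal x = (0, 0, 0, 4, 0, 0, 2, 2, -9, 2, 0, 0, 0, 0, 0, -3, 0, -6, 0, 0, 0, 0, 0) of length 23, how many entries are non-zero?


Non-zero positions: [3, 6, 7, 8, 9, 15, 17].
Sparsity = 7.

7


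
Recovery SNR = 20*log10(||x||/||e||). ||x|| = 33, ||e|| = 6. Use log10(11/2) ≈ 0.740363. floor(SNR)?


||x||/||e|| = 33/6 = 11/2.
log10(11/2) ≈ 0.740363.
20*log10(||x||/||e||) ≈ 20*0.740363 = 14.80726.
floor(14.80726) = 14.

14


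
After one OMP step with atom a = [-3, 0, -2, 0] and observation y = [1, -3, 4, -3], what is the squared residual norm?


a^T a = 13.
a^T y = -11.
coeff = -11/13 = -11/13.
||r||^2 = 334/13.

334/13


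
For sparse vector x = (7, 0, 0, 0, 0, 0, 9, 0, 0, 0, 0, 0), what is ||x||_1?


Non-zero entries: [(0, 7), (6, 9)]
Absolute values: [7, 9]
||x||_1 = sum = 16.

16


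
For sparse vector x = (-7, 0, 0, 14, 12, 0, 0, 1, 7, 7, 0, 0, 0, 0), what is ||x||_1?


Non-zero entries: [(0, -7), (3, 14), (4, 12), (7, 1), (8, 7), (9, 7)]
Absolute values: [7, 14, 12, 1, 7, 7]
||x||_1 = sum = 48.

48


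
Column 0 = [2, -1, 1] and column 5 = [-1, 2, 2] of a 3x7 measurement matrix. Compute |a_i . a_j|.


Inner product: 2*-1 + -1*2 + 1*2
Products: [-2, -2, 2]
Sum = -2.
|dot| = 2.

2


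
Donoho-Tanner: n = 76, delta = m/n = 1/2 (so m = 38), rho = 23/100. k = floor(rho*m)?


m = 1/2*76 = 38.
rho = 23/100.
rho*m = 23/100*38 = 8.74.
k = floor(8.74) = 8.

8


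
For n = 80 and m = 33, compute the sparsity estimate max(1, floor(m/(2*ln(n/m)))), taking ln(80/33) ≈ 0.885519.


n/m = 80/33.
ln(n/m) ≈ 0.885519.
2*ln(n/m) ≈ 1.771038.
m/(2*ln(n/m)) ≈ 33/1.771038 ≈ 18.6331.
floor = 18.
k_max = max(1, 18) = 18.

18


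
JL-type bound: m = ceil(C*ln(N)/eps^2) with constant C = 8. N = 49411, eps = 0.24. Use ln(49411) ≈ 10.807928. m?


ln(49411) ≈ 10.807928.
eps^2 = 0.24^2 = 0.0576.
C*ln(N)/eps^2 ≈ 8*10.807928/0.0576 ≈ 1501.1011.
m = ceil(1501.1011) = 1502.

1502


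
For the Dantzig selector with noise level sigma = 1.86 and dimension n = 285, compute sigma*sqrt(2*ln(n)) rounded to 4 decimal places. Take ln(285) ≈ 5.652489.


ln(285) ≈ 5.652489.
2*ln(n) ≈ 11.304978.
sqrt(2*ln(n)) ≈ sqrt(11.304978) ≈ 3.362288.
threshold ≈ 1.86*3.362288 = 6.25385568 ≈ 6.2539.

6.2539


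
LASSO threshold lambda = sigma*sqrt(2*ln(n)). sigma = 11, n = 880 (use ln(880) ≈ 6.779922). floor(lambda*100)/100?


ln(880) ≈ 6.779922.
2*ln(n) ≈ 13.559844.
sqrt(2*ln(n)) ≈ sqrt(13.559844) ≈ 3.682369.
lambda ≈ 11*3.682369 = 40.506059.
floor(lambda*100)/100 = 40.50.

40.50


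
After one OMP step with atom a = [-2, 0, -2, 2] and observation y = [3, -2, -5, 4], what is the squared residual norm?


a^T a = 12.
a^T y = 12.
coeff = 12/12 = 1.
||r||^2 = 42.

42


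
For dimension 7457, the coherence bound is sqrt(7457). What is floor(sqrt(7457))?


86^2 = 7396 <= 7457 < 7569 = 87^2, so 86 <= sqrt(7457) < 87.
floor(sqrt(7457)) = 86.

86


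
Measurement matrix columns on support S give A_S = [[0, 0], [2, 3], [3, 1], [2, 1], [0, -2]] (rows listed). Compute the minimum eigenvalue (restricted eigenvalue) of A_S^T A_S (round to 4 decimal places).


A_S^T A_S = [[17, 11], [11, 15]].
trace = 32.
det = 134.
disc = trace^2 - 4*det = 1024 - 4*134 = 488.
sqrt(488) ≈ 22.090722.
lam_min = (32 - sqrt(488))/2 ≈ (32 - 22.090722)/2 = 4.954639 ≈ 4.9546.

4.9546


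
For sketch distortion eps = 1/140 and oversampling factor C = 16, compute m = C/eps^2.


1/eps = 140.
(1/eps)^2 = 19600.
m = 16*19600 = 313600.

313600


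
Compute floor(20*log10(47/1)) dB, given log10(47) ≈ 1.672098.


||x||/||e|| = 47/1 = 47.
log10(47) ≈ 1.672098.
20*log10(||x||/||e||) ≈ 20*1.672098 = 33.44196.
floor(33.44196) = 33.

33


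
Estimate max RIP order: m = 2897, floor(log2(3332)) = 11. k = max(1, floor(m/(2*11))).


floor(log2(3332)) = 11.
2*11 = 22.
m/(2*floor(log2(n))) = 2897/22 ≈ 131.6818.
floor = 131.
k = max(1, 131) = 131.

131


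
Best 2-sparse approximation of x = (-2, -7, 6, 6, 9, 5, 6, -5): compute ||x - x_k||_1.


Sorted |x_i| descending: [9, 7, 6, 6, 6, 5, 5, 2]
Keep top 2: [9, 7]
Tail entries: [6, 6, 6, 5, 5, 2]
L1 error = sum of tail = 30.

30


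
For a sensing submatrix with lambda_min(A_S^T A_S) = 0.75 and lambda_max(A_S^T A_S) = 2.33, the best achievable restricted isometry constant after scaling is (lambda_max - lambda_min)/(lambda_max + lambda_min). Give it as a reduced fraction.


lambda_max - lambda_min = 2.33 - 0.75 = 1.58.
lambda_max + lambda_min = 2.33 + 0.75 = 3.08.
delta = 1.58/3.08 = 158/308 = 79/154.

79/154


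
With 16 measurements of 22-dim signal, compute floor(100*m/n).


100*m/n = 100*16/22 ≈ 72.7273.
floor = 72.

72


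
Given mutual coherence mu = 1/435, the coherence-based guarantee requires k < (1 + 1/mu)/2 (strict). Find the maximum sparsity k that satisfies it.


1/mu = 435.
1 + 1/mu = 436.
(1 + 1/mu)/2 = 218 is an integer and the inequality is strict, so k_max = 218 - 1 = 217.

217


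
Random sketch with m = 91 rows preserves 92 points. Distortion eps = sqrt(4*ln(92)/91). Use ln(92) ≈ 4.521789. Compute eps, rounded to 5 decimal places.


ln(92) ≈ 4.521789.
4*ln(N)/m ≈ 4*4.521789/91 ≈ 0.19875996.
eps = sqrt(0.19875996) ≈ 0.445825 ≈ 0.44583.

0.44583


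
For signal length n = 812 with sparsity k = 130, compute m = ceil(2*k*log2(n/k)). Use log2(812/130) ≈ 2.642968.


log2(n/k) = log2(812/130) ≈ 2.642968.
2*k*log2(n/k) ≈ 2*130*2.642968 = 687.17168.
m = ceil(687.17168) = 688.

688


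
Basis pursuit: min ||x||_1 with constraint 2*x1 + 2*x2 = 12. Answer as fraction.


Axis intercepts:
  x1 = 6, x2 = 0: L1 = 6
  x1 = 0, x2 = 6: L1 = 6
x* = (6, 0)
||x*||_1 = 6.

6


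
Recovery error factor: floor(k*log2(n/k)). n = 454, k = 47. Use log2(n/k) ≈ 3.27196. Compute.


log2(n/k) = log2(454/47) ≈ 3.27196.
k*log2(n/k) ≈ 47*3.27196 = 153.78212.
floor(153.78212) = 153.

153


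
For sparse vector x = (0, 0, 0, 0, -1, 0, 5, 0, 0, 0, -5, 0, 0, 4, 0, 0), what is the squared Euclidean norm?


Non-zero entries: [(4, -1), (6, 5), (10, -5), (13, 4)]
Squares: [1, 25, 25, 16]
||x||_2^2 = sum = 67.

67


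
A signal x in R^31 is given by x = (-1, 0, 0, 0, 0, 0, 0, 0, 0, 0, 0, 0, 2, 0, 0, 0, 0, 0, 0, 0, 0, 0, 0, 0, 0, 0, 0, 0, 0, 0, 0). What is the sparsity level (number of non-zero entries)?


Non-zero positions: [0, 12].
Sparsity = 2.

2


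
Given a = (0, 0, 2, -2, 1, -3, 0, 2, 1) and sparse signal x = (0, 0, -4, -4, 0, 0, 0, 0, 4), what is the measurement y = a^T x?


Non-zero terms: ['2*-4', '-2*-4', '1*4']
Products: [-8, 8, 4]
y = sum = 4.

4


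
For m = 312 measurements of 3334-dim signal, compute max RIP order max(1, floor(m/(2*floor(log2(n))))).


floor(log2(3334)) = 11.
2*11 = 22.
m/(2*floor(log2(n))) = 312/22 ≈ 14.1818.
floor = 14.
k = max(1, 14) = 14.

14


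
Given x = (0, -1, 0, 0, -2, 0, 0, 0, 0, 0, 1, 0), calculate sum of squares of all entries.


Non-zero entries: [(1, -1), (4, -2), (10, 1)]
Squares: [1, 4, 1]
||x||_2^2 = sum = 6.

6


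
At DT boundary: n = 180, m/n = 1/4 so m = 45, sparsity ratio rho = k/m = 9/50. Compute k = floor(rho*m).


m = 1/4*180 = 45.
rho = 9/50.
rho*m = 9/50*45 = 8.1.
k = floor(8.1) = 8.

8


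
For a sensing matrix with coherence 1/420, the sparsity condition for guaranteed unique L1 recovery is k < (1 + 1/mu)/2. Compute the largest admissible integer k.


1/mu = 420.
1 + 1/mu = 421.
(1 + 1/mu)/2 = 210.5 is not an integer, so k_max = floor(210.5) = 210.

210


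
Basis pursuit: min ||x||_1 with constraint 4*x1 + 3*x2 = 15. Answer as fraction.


Axis intercepts:
  x1 = 15/4, x2 = 0: L1 = 15/4
  x1 = 0, x2 = 5: L1 = 5
x* = (15/4, 0)
||x*||_1 = 15/4.

15/4


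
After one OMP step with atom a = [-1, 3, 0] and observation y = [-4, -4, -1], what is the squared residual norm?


a^T a = 10.
a^T y = -8.
coeff = -8/10 = -4/5.
||r||^2 = 133/5.

133/5


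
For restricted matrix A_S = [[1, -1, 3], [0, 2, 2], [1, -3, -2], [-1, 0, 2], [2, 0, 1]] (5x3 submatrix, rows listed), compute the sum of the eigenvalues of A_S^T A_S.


Sum of eigenvalues of A_S^T A_S = trace(A_S^T A_S) = sum of squared column norms of A_S.
A_S^T A_S diagonal: [7, 14, 22].
trace = 7 + 14 + 22 = 43.

43


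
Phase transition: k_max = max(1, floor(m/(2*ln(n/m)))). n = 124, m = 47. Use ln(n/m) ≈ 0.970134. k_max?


n/m = 124/47.
ln(n/m) ≈ 0.970134.
2*ln(n/m) ≈ 1.940268.
m/(2*ln(n/m)) ≈ 47/1.940268 ≈ 24.2235.
floor = 24.
k_max = max(1, 24) = 24.

24


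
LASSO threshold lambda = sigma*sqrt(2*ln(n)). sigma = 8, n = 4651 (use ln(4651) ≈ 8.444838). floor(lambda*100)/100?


ln(4651) ≈ 8.444838.
2*ln(n) ≈ 16.889676.
sqrt(2*ln(n)) ≈ sqrt(16.889676) ≈ 4.109705.
lambda ≈ 8*4.109705 = 32.87764.
floor(lambda*100)/100 = 32.87.

32.87


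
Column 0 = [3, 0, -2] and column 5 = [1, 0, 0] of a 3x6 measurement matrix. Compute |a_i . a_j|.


Inner product: 3*1 + 0*0 + -2*0
Products: [3, 0, 0]
Sum = 3.
|dot| = 3.

3


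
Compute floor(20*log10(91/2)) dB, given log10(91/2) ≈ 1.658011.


||x||/||e|| = 91/2.
log10(91/2) ≈ 1.658011.
20*log10(||x||/||e||) ≈ 20*1.658011 = 33.16022.
floor(33.16022) = 33.

33


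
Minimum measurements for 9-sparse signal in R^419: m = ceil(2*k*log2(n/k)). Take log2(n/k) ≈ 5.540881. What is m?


log2(n/k) = log2(419/9) ≈ 5.540881.
2*k*log2(n/k) ≈ 2*9*5.540881 = 99.735858.
m = ceil(99.735858) = 100.

100


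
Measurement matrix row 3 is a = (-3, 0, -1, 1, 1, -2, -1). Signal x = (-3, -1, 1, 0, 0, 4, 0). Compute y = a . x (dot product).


Non-zero terms: ['-3*-3', '0*-1', '-1*1', '-2*4']
Products: [9, 0, -1, -8]
y = sum = 0.

0


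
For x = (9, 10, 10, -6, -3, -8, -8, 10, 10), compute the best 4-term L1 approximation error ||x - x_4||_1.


Sorted |x_i| descending: [10, 10, 10, 10, 9, 8, 8, 6, 3]
Keep top 4: [10, 10, 10, 10]
Tail entries: [9, 8, 8, 6, 3]
L1 error = sum of tail = 34.

34


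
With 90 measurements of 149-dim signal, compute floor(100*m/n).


100*m/n = 100*90/149 ≈ 60.4027.
floor = 60.

60


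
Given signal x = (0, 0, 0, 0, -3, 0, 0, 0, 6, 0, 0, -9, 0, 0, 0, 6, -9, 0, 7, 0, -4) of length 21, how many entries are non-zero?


Non-zero positions: [4, 8, 11, 15, 16, 18, 20].
Sparsity = 7.

7


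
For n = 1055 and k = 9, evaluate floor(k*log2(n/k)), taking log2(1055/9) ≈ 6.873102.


log2(n/k) = log2(1055/9) ≈ 6.873102.
k*log2(n/k) ≈ 9*6.873102 = 61.857918.
floor(61.857918) = 61.

61


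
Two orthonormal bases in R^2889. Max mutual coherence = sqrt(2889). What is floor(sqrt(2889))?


53^2 = 2809 <= 2889 < 2916 = 54^2, so 53 <= sqrt(2889) < 54.
floor(sqrt(2889)) = 53.

53


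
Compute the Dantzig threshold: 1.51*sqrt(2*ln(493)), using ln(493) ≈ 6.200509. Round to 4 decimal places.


ln(493) ≈ 6.200509.
2*ln(n) ≈ 12.401018.
sqrt(2*ln(n)) ≈ sqrt(12.401018) ≈ 3.521508.
threshold ≈ 1.51*3.521508 = 5.31747708 ≈ 5.3175.

5.3175


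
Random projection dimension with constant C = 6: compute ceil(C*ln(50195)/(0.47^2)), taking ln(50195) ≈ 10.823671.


ln(50195) ≈ 10.823671.
eps^2 = 0.47^2 = 0.2209.
C*ln(N)/eps^2 ≈ 6*10.823671/0.2209 ≈ 293.9883.
m = ceil(293.9883) = 294.

294


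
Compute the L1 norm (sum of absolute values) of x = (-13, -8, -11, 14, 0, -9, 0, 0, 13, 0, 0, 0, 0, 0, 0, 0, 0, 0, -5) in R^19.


Non-zero entries: [(0, -13), (1, -8), (2, -11), (3, 14), (5, -9), (8, 13), (18, -5)]
Absolute values: [13, 8, 11, 14, 9, 13, 5]
||x||_1 = sum = 73.

73


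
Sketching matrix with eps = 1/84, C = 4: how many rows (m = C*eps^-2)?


1/eps = 84.
(1/eps)^2 = 7056.
m = 4*7056 = 28224.

28224


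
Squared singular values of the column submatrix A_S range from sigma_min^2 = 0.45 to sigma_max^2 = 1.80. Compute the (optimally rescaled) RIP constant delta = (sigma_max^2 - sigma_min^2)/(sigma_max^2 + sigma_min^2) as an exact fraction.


lambda_max - lambda_min = 1.80 - 0.45 = 1.35.
lambda_max + lambda_min = 1.80 + 0.45 = 2.25.
delta = 1.35/2.25 = 135/225 = 3/5.

3/5


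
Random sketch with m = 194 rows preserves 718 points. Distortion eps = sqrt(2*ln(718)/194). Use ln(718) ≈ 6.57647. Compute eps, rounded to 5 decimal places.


ln(718) ≈ 6.57647.
2*ln(N)/m ≈ 2*6.57647/194 ≈ 0.06779866.
eps = sqrt(0.06779866) ≈ 0.2603818 ≈ 0.26038.

0.26038


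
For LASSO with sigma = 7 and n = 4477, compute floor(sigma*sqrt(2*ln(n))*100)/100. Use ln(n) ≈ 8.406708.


ln(4477) ≈ 8.406708.
2*ln(n) ≈ 16.813416.
sqrt(2*ln(n)) ≈ sqrt(16.813416) ≈ 4.100417.
lambda ≈ 7*4.100417 = 28.702919.
floor(lambda*100)/100 = 28.70.

28.70


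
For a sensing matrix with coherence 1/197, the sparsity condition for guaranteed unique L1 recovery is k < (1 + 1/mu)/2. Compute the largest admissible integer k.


1/mu = 197.
1 + 1/mu = 198.
(1 + 1/mu)/2 = 99 is an integer and the inequality is strict, so k_max = 99 - 1 = 98.

98


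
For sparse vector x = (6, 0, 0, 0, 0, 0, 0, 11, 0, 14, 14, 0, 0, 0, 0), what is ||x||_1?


Non-zero entries: [(0, 6), (7, 11), (9, 14), (10, 14)]
Absolute values: [6, 11, 14, 14]
||x||_1 = sum = 45.

45


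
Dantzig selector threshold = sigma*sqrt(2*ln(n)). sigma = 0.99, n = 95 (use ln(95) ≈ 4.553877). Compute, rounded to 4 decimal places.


ln(95) ≈ 4.553877.
2*ln(n) ≈ 9.107754.
sqrt(2*ln(n)) ≈ sqrt(9.107754) ≈ 3.017906.
threshold ≈ 0.99*3.017906 = 2.98772694 ≈ 2.9877.

2.9877


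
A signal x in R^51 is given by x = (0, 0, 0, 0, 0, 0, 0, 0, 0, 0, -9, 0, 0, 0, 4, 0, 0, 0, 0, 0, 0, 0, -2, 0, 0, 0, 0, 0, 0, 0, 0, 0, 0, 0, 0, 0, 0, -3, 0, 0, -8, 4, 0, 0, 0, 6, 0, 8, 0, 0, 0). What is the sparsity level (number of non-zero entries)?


Non-zero positions: [10, 14, 22, 37, 40, 41, 45, 47].
Sparsity = 8.

8


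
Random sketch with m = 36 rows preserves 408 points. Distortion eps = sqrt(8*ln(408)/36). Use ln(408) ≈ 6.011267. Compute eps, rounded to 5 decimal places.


ln(408) ≈ 6.011267.
8*ln(N)/m ≈ 8*6.011267/36 ≈ 1.33583711.
eps = sqrt(1.33583711) ≈ 1.1557842 ≈ 1.15578.

1.15578


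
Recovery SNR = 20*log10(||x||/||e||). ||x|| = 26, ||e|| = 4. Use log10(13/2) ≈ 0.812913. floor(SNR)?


||x||/||e|| = 26/4 = 13/2.
log10(13/2) ≈ 0.812913.
20*log10(||x||/||e||) ≈ 20*0.812913 = 16.25826.
floor(16.25826) = 16.

16


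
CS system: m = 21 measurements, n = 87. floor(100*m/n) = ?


100*m/n = 100*21/87 ≈ 24.1379.
floor = 24.

24


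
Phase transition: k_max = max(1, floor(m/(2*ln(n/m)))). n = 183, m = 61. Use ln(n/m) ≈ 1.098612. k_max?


n/m = 183/61 = 3.
ln(n/m) ≈ 1.098612.
2*ln(n/m) ≈ 2.197224.
m/(2*ln(n/m)) ≈ 61/2.197224 ≈ 27.7623.
floor = 27.
k_max = max(1, 27) = 27.

27


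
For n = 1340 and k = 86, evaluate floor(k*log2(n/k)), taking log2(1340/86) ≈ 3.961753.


log2(n/k) = log2(1340/86) ≈ 3.961753.
k*log2(n/k) ≈ 86*3.961753 = 340.710758.
floor(340.710758) = 340.

340


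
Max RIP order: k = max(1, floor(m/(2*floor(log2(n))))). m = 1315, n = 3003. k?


floor(log2(3003)) = 11.
2*11 = 22.
m/(2*floor(log2(n))) = 1315/22 ≈ 59.7727.
floor = 59.
k = max(1, 59) = 59.

59


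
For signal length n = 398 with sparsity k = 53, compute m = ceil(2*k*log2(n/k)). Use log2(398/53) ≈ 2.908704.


log2(n/k) = log2(398/53) ≈ 2.908704.
2*k*log2(n/k) ≈ 2*53*2.908704 = 308.322624.
m = ceil(308.322624) = 309.

309


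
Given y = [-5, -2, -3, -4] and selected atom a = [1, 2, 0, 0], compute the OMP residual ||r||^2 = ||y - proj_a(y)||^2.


a^T a = 5.
a^T y = -9.
coeff = -9/5 = -9/5.
||r||^2 = 189/5.

189/5


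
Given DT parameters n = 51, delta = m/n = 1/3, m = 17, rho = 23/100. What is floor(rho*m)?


m = 1/3*51 = 17.
rho = 23/100.
rho*m = 23/100*17 = 3.91.
k = floor(3.91) = 3.

3


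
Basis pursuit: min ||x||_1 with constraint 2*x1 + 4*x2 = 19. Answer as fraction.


Axis intercepts:
  x1 = 19/2, x2 = 0: L1 = 19/2
  x1 = 0, x2 = 19/4: L1 = 19/4
x* = (0, 19/4)
||x*||_1 = 19/4.

19/4


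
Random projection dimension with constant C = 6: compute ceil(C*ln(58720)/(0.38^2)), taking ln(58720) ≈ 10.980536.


ln(58720) ≈ 10.980536.
eps^2 = 0.38^2 = 0.1444.
C*ln(N)/eps^2 ≈ 6*10.980536/0.1444 ≈ 456.255.
m = ceil(456.255) = 457.

457


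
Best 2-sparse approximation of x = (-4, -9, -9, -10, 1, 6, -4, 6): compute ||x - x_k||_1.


Sorted |x_i| descending: [10, 9, 9, 6, 6, 4, 4, 1]
Keep top 2: [10, 9]
Tail entries: [9, 6, 6, 4, 4, 1]
L1 error = sum of tail = 30.

30


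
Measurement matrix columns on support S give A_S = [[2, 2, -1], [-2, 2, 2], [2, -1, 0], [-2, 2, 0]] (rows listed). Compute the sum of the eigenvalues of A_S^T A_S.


Sum of eigenvalues of A_S^T A_S = trace(A_S^T A_S) = sum of squared column norms of A_S.
A_S^T A_S diagonal: [16, 13, 5].
trace = 16 + 13 + 5 = 34.

34


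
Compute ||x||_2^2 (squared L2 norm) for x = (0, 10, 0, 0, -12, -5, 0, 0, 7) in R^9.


Non-zero entries: [(1, 10), (4, -12), (5, -5), (8, 7)]
Squares: [100, 144, 25, 49]
||x||_2^2 = sum = 318.

318


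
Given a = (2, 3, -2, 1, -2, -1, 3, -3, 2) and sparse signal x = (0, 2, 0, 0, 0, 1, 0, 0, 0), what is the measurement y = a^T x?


Non-zero terms: ['3*2', '-1*1']
Products: [6, -1]
y = sum = 5.

5


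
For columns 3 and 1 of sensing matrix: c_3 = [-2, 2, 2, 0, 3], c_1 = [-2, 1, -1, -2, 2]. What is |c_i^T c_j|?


Inner product: -2*-2 + 2*1 + 2*-1 + 0*-2 + 3*2
Products: [4, 2, -2, 0, 6]
Sum = 10.
|dot| = 10.

10


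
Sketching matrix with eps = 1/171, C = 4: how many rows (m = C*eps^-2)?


1/eps = 171.
(1/eps)^2 = 29241.
m = 4*29241 = 116964.

116964


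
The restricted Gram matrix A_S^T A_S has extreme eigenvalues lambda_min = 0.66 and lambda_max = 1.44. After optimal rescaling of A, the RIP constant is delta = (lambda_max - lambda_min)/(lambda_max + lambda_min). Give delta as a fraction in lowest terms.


lambda_max - lambda_min = 1.44 - 0.66 = 0.78.
lambda_max + lambda_min = 1.44 + 0.66 = 2.10.
delta = 0.78/2.10 = 78/210 = 13/35.

13/35


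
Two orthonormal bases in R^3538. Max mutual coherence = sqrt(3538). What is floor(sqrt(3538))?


59^2 = 3481 <= 3538 < 3600 = 60^2, so 59 <= sqrt(3538) < 60.
floor(sqrt(3538)) = 59.

59


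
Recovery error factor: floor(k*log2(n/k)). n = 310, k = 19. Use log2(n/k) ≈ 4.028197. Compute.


log2(n/k) = log2(310/19) ≈ 4.028197.
k*log2(n/k) ≈ 19*4.028197 = 76.535743.
floor(76.535743) = 76.

76


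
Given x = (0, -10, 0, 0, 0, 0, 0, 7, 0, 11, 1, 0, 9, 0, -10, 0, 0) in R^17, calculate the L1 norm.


Non-zero entries: [(1, -10), (7, 7), (9, 11), (10, 1), (12, 9), (14, -10)]
Absolute values: [10, 7, 11, 1, 9, 10]
||x||_1 = sum = 48.

48


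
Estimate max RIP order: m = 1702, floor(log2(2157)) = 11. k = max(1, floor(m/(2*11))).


floor(log2(2157)) = 11.
2*11 = 22.
m/(2*floor(log2(n))) = 1702/22 ≈ 77.3636.
floor = 77.
k = max(1, 77) = 77.

77


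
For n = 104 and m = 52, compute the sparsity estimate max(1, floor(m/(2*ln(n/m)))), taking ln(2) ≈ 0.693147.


n/m = 104/52 = 2.
ln(n/m) ≈ 0.693147.
2*ln(n/m) ≈ 1.386294.
m/(2*ln(n/m)) ≈ 52/1.386294 ≈ 37.5101.
floor = 37.
k_max = max(1, 37) = 37.

37


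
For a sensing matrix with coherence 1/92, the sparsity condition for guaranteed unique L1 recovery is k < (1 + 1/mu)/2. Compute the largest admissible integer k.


1/mu = 92.
1 + 1/mu = 93.
(1 + 1/mu)/2 = 46.5 is not an integer, so k_max = floor(46.5) = 46.

46


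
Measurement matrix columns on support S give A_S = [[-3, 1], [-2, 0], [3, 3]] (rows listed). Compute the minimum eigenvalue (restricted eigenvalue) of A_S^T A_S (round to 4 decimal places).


A_S^T A_S = [[22, 6], [6, 10]].
trace = 32.
det = 184.
disc = trace^2 - 4*det = 1024 - 4*184 = 288.
sqrt(288) ≈ 16.970563.
lam_min = (32 - sqrt(288))/2 ≈ (32 - 16.970563)/2 = 7.5147185 ≈ 7.5147.

7.5147


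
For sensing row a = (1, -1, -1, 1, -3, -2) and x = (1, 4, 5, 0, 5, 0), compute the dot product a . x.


Non-zero terms: ['1*1', '-1*4', '-1*5', '-3*5']
Products: [1, -4, -5, -15]
y = sum = -23.

-23


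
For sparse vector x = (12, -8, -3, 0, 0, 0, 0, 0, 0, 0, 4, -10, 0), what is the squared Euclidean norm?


Non-zero entries: [(0, 12), (1, -8), (2, -3), (10, 4), (11, -10)]
Squares: [144, 64, 9, 16, 100]
||x||_2^2 = sum = 333.

333


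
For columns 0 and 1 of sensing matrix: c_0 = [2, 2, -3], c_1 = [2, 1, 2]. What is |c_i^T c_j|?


Inner product: 2*2 + 2*1 + -3*2
Products: [4, 2, -6]
Sum = 0.
|dot| = 0.

0


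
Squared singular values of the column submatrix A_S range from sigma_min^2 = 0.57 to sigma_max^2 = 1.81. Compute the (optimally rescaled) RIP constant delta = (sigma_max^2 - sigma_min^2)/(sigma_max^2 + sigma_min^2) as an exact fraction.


lambda_max - lambda_min = 1.81 - 0.57 = 1.24.
lambda_max + lambda_min = 1.81 + 0.57 = 2.38.
delta = 1.24/2.38 = 124/238 = 62/119.

62/119


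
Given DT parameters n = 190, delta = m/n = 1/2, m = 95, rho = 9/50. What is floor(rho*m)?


m = 1/2*190 = 95.
rho = 9/50.
rho*m = 9/50*95 = 17.1.
k = floor(17.1) = 17.

17


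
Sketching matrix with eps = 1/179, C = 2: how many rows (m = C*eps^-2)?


1/eps = 179.
(1/eps)^2 = 32041.
m = 2*32041 = 64082.

64082


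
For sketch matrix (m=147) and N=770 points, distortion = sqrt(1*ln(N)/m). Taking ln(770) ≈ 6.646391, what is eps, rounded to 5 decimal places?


ln(770) ≈ 6.646391.
1*ln(N)/m ≈ 1*6.646391/147 ≈ 0.04521354.
eps = sqrt(0.04521354) ≈ 0.2126348 ≈ 0.21263.

0.21263


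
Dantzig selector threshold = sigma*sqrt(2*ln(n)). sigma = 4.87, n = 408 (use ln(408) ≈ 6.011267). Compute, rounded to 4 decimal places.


ln(408) ≈ 6.011267.
2*ln(n) ≈ 12.022534.
sqrt(2*ln(n)) ≈ sqrt(12.022534) ≈ 3.467353.
threshold ≈ 4.87*3.467353 = 16.88600911 ≈ 16.8860.

16.8860


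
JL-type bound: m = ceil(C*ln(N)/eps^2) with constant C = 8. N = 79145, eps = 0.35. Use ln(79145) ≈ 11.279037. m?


ln(79145) ≈ 11.279037.
eps^2 = 0.35^2 = 0.1225.
C*ln(N)/eps^2 ≈ 8*11.279037/0.1225 ≈ 736.5902.
m = ceil(736.5902) = 737.

737


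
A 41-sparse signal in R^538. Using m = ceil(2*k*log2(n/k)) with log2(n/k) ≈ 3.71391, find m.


log2(n/k) = log2(538/41) ≈ 3.71391.
2*k*log2(n/k) ≈ 2*41*3.71391 = 304.54062.
m = ceil(304.54062) = 305.

305


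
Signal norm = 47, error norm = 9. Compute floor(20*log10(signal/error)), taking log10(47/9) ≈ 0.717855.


||x||/||e|| = 47/9.
log10(47/9) ≈ 0.717855.
20*log10(||x||/||e||) ≈ 20*0.717855 = 14.3571.
floor(14.3571) = 14.

14


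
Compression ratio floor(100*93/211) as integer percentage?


100*m/n = 100*93/211 ≈ 44.0758.
floor = 44.

44


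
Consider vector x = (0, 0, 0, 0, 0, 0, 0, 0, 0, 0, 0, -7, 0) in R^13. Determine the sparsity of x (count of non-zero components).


Non-zero positions: [11].
Sparsity = 1.

1


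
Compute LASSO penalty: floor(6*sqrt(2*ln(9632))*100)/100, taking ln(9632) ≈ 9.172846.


ln(9632) ≈ 9.172846.
2*ln(n) ≈ 18.345692.
sqrt(2*ln(n)) ≈ sqrt(18.345692) ≈ 4.283187.
lambda ≈ 6*4.283187 = 25.699122.
floor(lambda*100)/100 = 25.69.

25.69


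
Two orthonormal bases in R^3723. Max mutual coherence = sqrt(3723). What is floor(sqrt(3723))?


61^2 = 3721 <= 3723 < 3844 = 62^2, so 61 <= sqrt(3723) < 62.
floor(sqrt(3723)) = 61.

61


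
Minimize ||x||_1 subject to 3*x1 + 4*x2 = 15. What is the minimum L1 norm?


Axis intercepts:
  x1 = 5, x2 = 0: L1 = 5
  x1 = 0, x2 = 15/4: L1 = 15/4
x* = (0, 15/4)
||x*||_1 = 15/4.

15/4


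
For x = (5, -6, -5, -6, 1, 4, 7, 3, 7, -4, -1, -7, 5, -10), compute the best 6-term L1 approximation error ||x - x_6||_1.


Sorted |x_i| descending: [10, 7, 7, 7, 6, 6, 5, 5, 5, 4, 4, 3, 1, 1]
Keep top 6: [10, 7, 7, 7, 6, 6]
Tail entries: [5, 5, 5, 4, 4, 3, 1, 1]
L1 error = sum of tail = 28.

28


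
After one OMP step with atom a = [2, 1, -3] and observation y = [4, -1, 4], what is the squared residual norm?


a^T a = 14.
a^T y = -5.
coeff = -5/14 = -5/14.
||r||^2 = 437/14.

437/14


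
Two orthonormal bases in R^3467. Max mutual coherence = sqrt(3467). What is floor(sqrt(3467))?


58^2 = 3364 <= 3467 < 3481 = 59^2, so 58 <= sqrt(3467) < 59.
floor(sqrt(3467)) = 58.

58


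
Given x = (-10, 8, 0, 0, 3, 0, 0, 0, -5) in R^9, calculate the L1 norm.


Non-zero entries: [(0, -10), (1, 8), (4, 3), (8, -5)]
Absolute values: [10, 8, 3, 5]
||x||_1 = sum = 26.

26


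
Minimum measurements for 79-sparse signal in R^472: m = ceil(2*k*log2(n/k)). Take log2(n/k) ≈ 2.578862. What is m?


log2(n/k) = log2(472/79) ≈ 2.578862.
2*k*log2(n/k) ≈ 2*79*2.578862 = 407.460196.
m = ceil(407.460196) = 408.

408


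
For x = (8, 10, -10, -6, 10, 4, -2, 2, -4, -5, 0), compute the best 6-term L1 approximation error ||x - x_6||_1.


Sorted |x_i| descending: [10, 10, 10, 8, 6, 5, 4, 4, 2, 2, 0]
Keep top 6: [10, 10, 10, 8, 6, 5]
Tail entries: [4, 4, 2, 2, 0]
L1 error = sum of tail = 12.

12


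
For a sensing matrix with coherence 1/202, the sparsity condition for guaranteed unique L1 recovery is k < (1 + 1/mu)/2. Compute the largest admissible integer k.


1/mu = 202.
1 + 1/mu = 203.
(1 + 1/mu)/2 = 101.5 is not an integer, so k_max = floor(101.5) = 101.

101


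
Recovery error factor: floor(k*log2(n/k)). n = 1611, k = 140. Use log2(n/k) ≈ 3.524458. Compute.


log2(n/k) = log2(1611/140) ≈ 3.524458.
k*log2(n/k) ≈ 140*3.524458 = 493.42412.
floor(493.42412) = 493.

493


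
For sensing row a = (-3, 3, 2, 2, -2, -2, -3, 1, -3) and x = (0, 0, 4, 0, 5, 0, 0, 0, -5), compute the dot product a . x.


Non-zero terms: ['2*4', '-2*5', '-3*-5']
Products: [8, -10, 15]
y = sum = 13.

13


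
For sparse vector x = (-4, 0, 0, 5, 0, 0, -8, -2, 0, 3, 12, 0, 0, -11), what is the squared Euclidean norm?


Non-zero entries: [(0, -4), (3, 5), (6, -8), (7, -2), (9, 3), (10, 12), (13, -11)]
Squares: [16, 25, 64, 4, 9, 144, 121]
||x||_2^2 = sum = 383.

383


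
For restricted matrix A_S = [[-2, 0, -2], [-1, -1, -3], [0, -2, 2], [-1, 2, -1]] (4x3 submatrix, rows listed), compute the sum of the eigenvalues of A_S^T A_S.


Sum of eigenvalues of A_S^T A_S = trace(A_S^T A_S) = sum of squared column norms of A_S.
A_S^T A_S diagonal: [6, 9, 18].
trace = 6 + 9 + 18 = 33.

33


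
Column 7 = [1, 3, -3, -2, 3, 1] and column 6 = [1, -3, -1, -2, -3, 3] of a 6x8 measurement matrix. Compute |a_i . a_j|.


Inner product: 1*1 + 3*-3 + -3*-1 + -2*-2 + 3*-3 + 1*3
Products: [1, -9, 3, 4, -9, 3]
Sum = -7.
|dot| = 7.

7


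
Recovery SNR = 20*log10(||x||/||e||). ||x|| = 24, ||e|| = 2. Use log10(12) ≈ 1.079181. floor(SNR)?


||x||/||e|| = 24/2 = 12.
log10(12) ≈ 1.079181.
20*log10(||x||/||e||) ≈ 20*1.079181 = 21.58362.
floor(21.58362) = 21.

21


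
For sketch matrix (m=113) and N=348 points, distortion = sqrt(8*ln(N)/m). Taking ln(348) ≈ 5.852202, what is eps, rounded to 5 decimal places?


ln(348) ≈ 5.852202.
8*ln(N)/m ≈ 8*5.852202/113 ≈ 0.41431519.
eps = sqrt(0.41431519) ≈ 0.6436732 ≈ 0.64367.

0.64367


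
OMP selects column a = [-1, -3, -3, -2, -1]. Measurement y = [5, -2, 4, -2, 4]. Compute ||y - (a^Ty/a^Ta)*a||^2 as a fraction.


a^T a = 24.
a^T y = -11.
coeff = -11/24 = -11/24.
||r||^2 = 1439/24.

1439/24


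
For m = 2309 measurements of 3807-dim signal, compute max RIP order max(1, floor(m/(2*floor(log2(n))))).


floor(log2(3807)) = 11.
2*11 = 22.
m/(2*floor(log2(n))) = 2309/22 ≈ 104.9545.
floor = 104.
k = max(1, 104) = 104.

104


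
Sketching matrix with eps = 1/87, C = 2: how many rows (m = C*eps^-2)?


1/eps = 87.
(1/eps)^2 = 7569.
m = 2*7569 = 15138.

15138


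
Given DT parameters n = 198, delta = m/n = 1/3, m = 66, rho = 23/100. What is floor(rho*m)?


m = 1/3*198 = 66.
rho = 23/100.
rho*m = 23/100*66 = 15.18.
k = floor(15.18) = 15.

15


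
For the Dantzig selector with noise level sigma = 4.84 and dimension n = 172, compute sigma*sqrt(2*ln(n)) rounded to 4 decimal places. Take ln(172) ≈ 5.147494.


ln(172) ≈ 5.147494.
2*ln(n) ≈ 10.294988.
sqrt(2*ln(n)) ≈ sqrt(10.294988) ≈ 3.20858.
threshold ≈ 4.84*3.20858 = 15.5295272 ≈ 15.5295.

15.5295


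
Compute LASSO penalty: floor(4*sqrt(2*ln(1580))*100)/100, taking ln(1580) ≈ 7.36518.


ln(1580) ≈ 7.36518.
2*ln(n) ≈ 14.73036.
sqrt(2*ln(n)) ≈ sqrt(14.73036) ≈ 3.838015.
lambda ≈ 4*3.838015 = 15.35206.
floor(lambda*100)/100 = 15.35.

15.35


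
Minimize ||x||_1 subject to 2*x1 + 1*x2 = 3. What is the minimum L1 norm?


Axis intercepts:
  x1 = 3/2, x2 = 0: L1 = 3/2
  x1 = 0, x2 = 3: L1 = 3
x* = (3/2, 0)
||x*||_1 = 3/2.

3/2


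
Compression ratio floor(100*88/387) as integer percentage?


100*m/n = 100*88/387 ≈ 22.739.
floor = 22.

22


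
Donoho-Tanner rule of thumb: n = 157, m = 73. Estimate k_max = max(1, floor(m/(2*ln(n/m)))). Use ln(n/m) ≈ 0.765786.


n/m = 157/73.
ln(n/m) ≈ 0.765786.
2*ln(n/m) ≈ 1.531572.
m/(2*ln(n/m)) ≈ 73/1.531572 ≈ 47.6634.
floor = 47.
k_max = max(1, 47) = 47.

47


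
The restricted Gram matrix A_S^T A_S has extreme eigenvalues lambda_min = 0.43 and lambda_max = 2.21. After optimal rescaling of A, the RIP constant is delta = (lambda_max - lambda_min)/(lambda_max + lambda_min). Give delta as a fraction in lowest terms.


lambda_max - lambda_min = 2.21 - 0.43 = 1.78.
lambda_max + lambda_min = 2.21 + 0.43 = 2.64.
delta = 1.78/2.64 = 178/264 = 89/132.

89/132


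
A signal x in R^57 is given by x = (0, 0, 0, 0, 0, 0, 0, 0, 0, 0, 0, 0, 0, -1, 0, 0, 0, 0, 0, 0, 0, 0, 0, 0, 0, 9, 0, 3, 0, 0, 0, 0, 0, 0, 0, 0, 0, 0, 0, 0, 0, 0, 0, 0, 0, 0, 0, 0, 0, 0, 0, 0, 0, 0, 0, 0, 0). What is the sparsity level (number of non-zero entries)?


Non-zero positions: [13, 25, 27].
Sparsity = 3.

3


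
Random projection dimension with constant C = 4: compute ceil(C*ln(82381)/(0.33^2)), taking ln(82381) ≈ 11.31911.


ln(82381) ≈ 11.31911.
eps^2 = 0.33^2 = 0.1089.
C*ln(N)/eps^2 ≈ 4*11.31911/0.1089 ≈ 415.7616.
m = ceil(415.7616) = 416.

416


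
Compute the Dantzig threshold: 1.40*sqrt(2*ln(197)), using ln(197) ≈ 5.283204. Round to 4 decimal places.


ln(197) ≈ 5.283204.
2*ln(n) ≈ 10.566408.
sqrt(2*ln(n)) ≈ sqrt(10.566408) ≈ 3.250601.
threshold ≈ 1.40*3.250601 = 4.5508414 ≈ 4.5508.

4.5508


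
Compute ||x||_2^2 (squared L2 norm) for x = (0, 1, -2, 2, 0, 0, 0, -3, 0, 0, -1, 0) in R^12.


Non-zero entries: [(1, 1), (2, -2), (3, 2), (7, -3), (10, -1)]
Squares: [1, 4, 4, 9, 1]
||x||_2^2 = sum = 19.

19


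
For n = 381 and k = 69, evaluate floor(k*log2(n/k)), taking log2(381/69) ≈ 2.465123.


log2(n/k) = log2(381/69) ≈ 2.465123.
k*log2(n/k) ≈ 69*2.465123 = 170.093487.
floor(170.093487) = 170.

170


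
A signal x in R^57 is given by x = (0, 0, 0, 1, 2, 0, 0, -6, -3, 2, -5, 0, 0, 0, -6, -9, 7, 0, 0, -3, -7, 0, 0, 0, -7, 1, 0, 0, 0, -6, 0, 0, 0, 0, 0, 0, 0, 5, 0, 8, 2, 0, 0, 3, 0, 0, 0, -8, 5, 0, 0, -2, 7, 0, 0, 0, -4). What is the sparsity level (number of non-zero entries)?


Non-zero positions: [3, 4, 7, 8, 9, 10, 14, 15, 16, 19, 20, 24, 25, 29, 37, 39, 40, 43, 47, 48, 51, 52, 56].
Sparsity = 23.

23


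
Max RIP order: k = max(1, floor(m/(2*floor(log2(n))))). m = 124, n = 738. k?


floor(log2(738)) = 9.
2*9 = 18.
m/(2*floor(log2(n))) = 124/18 ≈ 6.8889.
floor = 6.
k = max(1, 6) = 6.

6


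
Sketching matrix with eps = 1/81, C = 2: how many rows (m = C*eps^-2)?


1/eps = 81.
(1/eps)^2 = 6561.
m = 2*6561 = 13122.

13122


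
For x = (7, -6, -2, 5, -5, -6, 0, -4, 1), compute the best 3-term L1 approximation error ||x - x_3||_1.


Sorted |x_i| descending: [7, 6, 6, 5, 5, 4, 2, 1, 0]
Keep top 3: [7, 6, 6]
Tail entries: [5, 5, 4, 2, 1, 0]
L1 error = sum of tail = 17.

17


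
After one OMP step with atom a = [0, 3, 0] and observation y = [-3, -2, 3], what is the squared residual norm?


a^T a = 9.
a^T y = -6.
coeff = -6/9 = -2/3.
||r||^2 = 18.

18


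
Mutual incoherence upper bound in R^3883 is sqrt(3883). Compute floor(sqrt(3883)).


62^2 = 3844 <= 3883 < 3969 = 63^2, so 62 <= sqrt(3883) < 63.
floor(sqrt(3883)) = 62.

62


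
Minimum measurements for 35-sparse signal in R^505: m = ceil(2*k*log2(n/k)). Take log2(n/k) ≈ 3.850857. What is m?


log2(n/k) = log2(505/35) ≈ 3.850857.
2*k*log2(n/k) ≈ 2*35*3.850857 = 269.55999.
m = ceil(269.55999) = 270.

270


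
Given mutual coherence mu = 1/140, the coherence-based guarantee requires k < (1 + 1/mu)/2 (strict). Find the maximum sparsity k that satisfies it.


1/mu = 140.
1 + 1/mu = 141.
(1 + 1/mu)/2 = 70.5 is not an integer, so k_max = floor(70.5) = 70.

70


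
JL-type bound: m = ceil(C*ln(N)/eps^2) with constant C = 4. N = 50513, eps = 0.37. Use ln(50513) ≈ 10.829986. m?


ln(50513) ≈ 10.829986.
eps^2 = 0.37^2 = 0.1369.
C*ln(N)/eps^2 ≈ 4*10.829986/0.1369 ≈ 316.4349.
m = ceil(316.4349) = 317.

317


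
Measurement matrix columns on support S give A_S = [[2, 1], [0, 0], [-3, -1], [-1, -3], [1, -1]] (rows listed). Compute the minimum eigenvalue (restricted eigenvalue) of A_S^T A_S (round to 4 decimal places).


A_S^T A_S = [[15, 7], [7, 12]].
trace = 27.
det = 131.
disc = trace^2 - 4*det = 729 - 4*131 = 205.
sqrt(205) ≈ 14.317821.
lam_min = (27 - sqrt(205))/2 ≈ (27 - 14.317821)/2 = 6.3410895 ≈ 6.3411.

6.3411


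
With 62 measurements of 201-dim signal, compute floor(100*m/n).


100*m/n = 100*62/201 ≈ 30.8458.
floor = 30.

30


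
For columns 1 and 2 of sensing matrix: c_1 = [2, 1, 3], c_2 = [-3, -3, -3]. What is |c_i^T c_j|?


Inner product: 2*-3 + 1*-3 + 3*-3
Products: [-6, -3, -9]
Sum = -18.
|dot| = 18.

18


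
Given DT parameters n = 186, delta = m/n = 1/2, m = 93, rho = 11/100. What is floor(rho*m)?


m = 1/2*186 = 93.
rho = 11/100.
rho*m = 11/100*93 = 10.23.
k = floor(10.23) = 10.

10


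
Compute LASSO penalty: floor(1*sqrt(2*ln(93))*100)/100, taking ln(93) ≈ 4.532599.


ln(93) ≈ 4.532599.
2*ln(n) ≈ 9.065198.
sqrt(2*ln(n)) ≈ sqrt(9.065198) ≈ 3.010847.
lambda ≈ 1*3.010847 = 3.010847.
floor(lambda*100)/100 = 3.01.

3.01


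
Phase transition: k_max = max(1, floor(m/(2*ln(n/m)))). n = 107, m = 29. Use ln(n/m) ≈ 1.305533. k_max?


n/m = 107/29.
ln(n/m) ≈ 1.305533.
2*ln(n/m) ≈ 2.611066.
m/(2*ln(n/m)) ≈ 29/2.611066 ≈ 11.1066.
floor = 11.
k_max = max(1, 11) = 11.

11


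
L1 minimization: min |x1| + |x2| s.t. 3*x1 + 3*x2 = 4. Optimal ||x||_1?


Axis intercepts:
  x1 = 4/3, x2 = 0: L1 = 4/3
  x1 = 0, x2 = 4/3: L1 = 4/3
x* = (4/3, 0)
||x*||_1 = 4/3.

4/3


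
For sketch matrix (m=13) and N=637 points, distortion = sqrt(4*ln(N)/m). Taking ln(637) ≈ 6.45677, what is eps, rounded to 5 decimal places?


ln(637) ≈ 6.45677.
4*ln(N)/m ≈ 4*6.45677/13 ≈ 1.98669846.
eps = sqrt(1.98669846) ≈ 1.4095029 ≈ 1.40950.

1.40950


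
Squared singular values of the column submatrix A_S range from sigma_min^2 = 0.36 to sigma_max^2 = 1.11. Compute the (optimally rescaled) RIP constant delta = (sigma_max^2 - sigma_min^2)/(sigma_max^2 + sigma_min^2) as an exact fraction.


lambda_max - lambda_min = 1.11 - 0.36 = 0.75.
lambda_max + lambda_min = 1.11 + 0.36 = 1.47.
delta = 0.75/1.47 = 75/147 = 25/49.

25/49


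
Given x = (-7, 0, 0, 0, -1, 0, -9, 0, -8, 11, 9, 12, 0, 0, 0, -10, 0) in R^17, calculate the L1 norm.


Non-zero entries: [(0, -7), (4, -1), (6, -9), (8, -8), (9, 11), (10, 9), (11, 12), (15, -10)]
Absolute values: [7, 1, 9, 8, 11, 9, 12, 10]
||x||_1 = sum = 67.

67


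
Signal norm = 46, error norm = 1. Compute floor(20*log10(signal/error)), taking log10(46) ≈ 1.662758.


||x||/||e|| = 46/1 = 46.
log10(46) ≈ 1.662758.
20*log10(||x||/||e||) ≈ 20*1.662758 = 33.25516.
floor(33.25516) = 33.

33


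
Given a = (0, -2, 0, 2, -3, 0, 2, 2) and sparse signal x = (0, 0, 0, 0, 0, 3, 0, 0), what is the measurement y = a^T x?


Non-zero terms: ['0*3']
Products: [0]
y = sum = 0.

0


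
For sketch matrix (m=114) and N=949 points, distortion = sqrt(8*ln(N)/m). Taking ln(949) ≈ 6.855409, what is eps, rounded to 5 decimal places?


ln(949) ≈ 6.855409.
8*ln(N)/m ≈ 8*6.855409/114 ≈ 0.48108133.
eps = sqrt(0.48108133) ≈ 0.6936003 ≈ 0.69360.

0.69360


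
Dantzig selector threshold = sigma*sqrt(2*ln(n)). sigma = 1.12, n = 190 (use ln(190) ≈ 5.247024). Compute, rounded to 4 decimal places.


ln(190) ≈ 5.247024.
2*ln(n) ≈ 10.494048.
sqrt(2*ln(n)) ≈ sqrt(10.494048) ≈ 3.239452.
threshold ≈ 1.12*3.239452 = 3.62818624 ≈ 3.6282.

3.6282


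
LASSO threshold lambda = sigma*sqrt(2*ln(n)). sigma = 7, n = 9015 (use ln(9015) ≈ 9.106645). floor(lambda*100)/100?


ln(9015) ≈ 9.106645.
2*ln(n) ≈ 18.21329.
sqrt(2*ln(n)) ≈ sqrt(18.21329) ≈ 4.267703.
lambda ≈ 7*4.267703 = 29.873921.
floor(lambda*100)/100 = 29.87.

29.87


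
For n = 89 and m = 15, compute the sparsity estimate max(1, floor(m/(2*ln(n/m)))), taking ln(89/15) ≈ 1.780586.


n/m = 89/15.
ln(n/m) ≈ 1.780586.
2*ln(n/m) ≈ 3.561172.
m/(2*ln(n/m)) ≈ 15/3.561172 ≈ 4.2121.
floor = 4.
k_max = max(1, 4) = 4.

4
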